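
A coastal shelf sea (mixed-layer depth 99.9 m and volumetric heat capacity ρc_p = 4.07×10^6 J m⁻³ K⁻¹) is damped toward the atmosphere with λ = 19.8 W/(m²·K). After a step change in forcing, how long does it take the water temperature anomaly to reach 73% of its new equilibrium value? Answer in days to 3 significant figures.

311 days

Areal heat capacity C = ρc_p × D = 4.07×10^6 × 99.9 = 4.07×10^8 J/(m²·K).
τ = C / λ = 4.07×10^8 / 19.8 = 2.05×10^7 s.
Fraction reached: 1 − e^(−t/τ) = 0.73 ⇒ t = −τ ln(1 − 0.73) = τ × 1.31.
t = 2.69×10^7 s = 311 days.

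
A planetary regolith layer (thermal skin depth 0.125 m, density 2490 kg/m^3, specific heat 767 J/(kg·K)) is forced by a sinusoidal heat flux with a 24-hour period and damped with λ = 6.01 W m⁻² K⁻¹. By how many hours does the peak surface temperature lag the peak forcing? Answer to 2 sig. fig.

Areal heat capacity C = ρ c_p D = 2490 × 767 × 0.125 = 2.39×10^5 J/(m²·K).
ω = 2π / 86400 s = 7.27×10^-5 s⁻¹.
Phase lag φ = arctan(Cω/λ) = arctan(17.4/6.01) = 1.24 rad.
Time lag = φ / ω = 1.24 / 7.27×10^-5 = 17000 s = 4.73 hours.

4.7 hours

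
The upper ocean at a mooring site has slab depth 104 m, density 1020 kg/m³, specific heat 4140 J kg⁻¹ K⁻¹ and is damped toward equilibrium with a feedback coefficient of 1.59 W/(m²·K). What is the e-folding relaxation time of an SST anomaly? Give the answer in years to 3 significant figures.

8.75 years

Areal heat capacity C = ρ c_p D = 1020 × 4140 × 104 = 4.39×10^8 J/(m²·K).
Relaxation time τ = C / λ = 4.39×10^8 / 1.59 = 2.76×10^8 s.
In years: 2.76×10^8 s / (3.156×10^7 s/year) = 8.75 years.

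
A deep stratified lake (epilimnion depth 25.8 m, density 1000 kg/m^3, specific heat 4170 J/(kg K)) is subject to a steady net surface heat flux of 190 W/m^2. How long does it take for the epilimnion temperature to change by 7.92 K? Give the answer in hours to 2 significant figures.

1200 hours

Areal heat capacity C = ρ c_p D = 1000 × 4170 × 25.8 = 1.08×10^8 J/(m²·K).
Time required: Δt = C ΔT / F = 1.08×10^8 × 7.92 / 190 = 4.48×10^6 s.
In hours: 4.48×10^6 s / (3600 s/hour) = 1250 hours.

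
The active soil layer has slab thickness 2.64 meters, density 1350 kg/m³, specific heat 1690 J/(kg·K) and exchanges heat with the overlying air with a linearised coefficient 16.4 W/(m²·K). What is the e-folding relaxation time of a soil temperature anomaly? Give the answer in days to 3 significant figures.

Areal heat capacity C = ρ c_p D = 1350 × 1690 × 2.64 = 6.02×10^6 J m⁻² K⁻¹.
Relaxation time τ = C / λ = 6.02×10^6 / 16.4 = 3.67×10^5 s.
In days: 3.67×10^5 s / (86400 s/day) = 4.25 days.

4.25 days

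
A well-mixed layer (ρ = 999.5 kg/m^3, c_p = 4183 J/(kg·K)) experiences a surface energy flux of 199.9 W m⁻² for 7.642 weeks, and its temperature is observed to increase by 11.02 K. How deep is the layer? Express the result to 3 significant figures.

20.1 m

Heat input Q = F Δt = 199.9 × 4.62×10^6 s = 9.24×10^8 J/m².
Required areal heat capacity C = Q / ΔT = 8.38×10^7 J/(m²·K).
Depth D = C / (ρ c_p) = 8.38×10^7 / (999.5 × 4183) = 20.1 m.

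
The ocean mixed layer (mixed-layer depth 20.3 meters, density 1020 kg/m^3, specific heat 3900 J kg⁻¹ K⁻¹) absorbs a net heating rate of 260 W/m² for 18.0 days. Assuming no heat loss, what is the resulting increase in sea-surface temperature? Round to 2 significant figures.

5.0 K

Areal heat capacity C = ρ c_p D = 1020 × 3900 × 20.3 = 8.08×10^7 J m⁻² K⁻¹.
Net heat input Q = F Δt = 260 × (18.0 days × 86400 s/day) = 4.04×10^8 J/m².
ΔT = Q / C = 4.04×10^8 / 8.08×10^7 = 5.01 K.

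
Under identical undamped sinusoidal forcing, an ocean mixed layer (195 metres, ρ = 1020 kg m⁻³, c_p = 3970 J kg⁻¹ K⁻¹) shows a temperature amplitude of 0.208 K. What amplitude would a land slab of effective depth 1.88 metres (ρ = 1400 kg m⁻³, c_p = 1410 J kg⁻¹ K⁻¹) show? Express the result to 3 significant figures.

C_ocean = 7.90×10^8 J/(m²·K); C_land = 3.71×10^6 J/(m²·K).
A ∝ 1/C ⇒ A_land = A_ocean × C_ocean/C_land = 0.208 × 213 = 44.3 K.

44.3 K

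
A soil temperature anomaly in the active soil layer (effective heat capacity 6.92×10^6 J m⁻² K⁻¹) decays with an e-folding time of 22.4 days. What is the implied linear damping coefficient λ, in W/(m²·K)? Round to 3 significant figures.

Areal heat capacity C = 6.92×10^6 J m⁻² K⁻¹ (given).
τ = 22.4 days = 1.94×10^6 s.
λ = C / τ = 6.92×10^6 / 1.94×10^6 = 3.58 W/(m²·K).

3.58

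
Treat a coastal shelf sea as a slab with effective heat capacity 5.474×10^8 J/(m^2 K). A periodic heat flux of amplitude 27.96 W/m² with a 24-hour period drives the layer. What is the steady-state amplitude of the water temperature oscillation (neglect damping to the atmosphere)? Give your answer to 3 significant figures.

7.02×10^-4 K

Areal heat capacity C = 5.474×10^8 J/(m^2 K) (given).
Angular frequency ω = 2π / T = 2π / 86400 s = 7.27×10^-5 s⁻¹.
Cω = 5.47×10^8 × 7.27×10^-5 = 39800 W/(m²·K).
Amplitude A = F₀ / (Cω) = 27.96 / 39800 = 7.02×10^-4 K.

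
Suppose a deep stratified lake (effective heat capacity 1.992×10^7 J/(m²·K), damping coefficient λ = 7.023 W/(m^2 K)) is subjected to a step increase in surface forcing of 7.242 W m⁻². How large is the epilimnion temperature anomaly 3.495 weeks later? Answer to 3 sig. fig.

0.542 K

Areal heat capacity C = 1.992×10^7 J/(m²·K) (given).
τ = C / λ = 1.99×10^7 / 7.023 = 2.84×10^6 s.
Equilibrium anomaly ΔT_eq = F / λ = 7.242 / 7.023 = 1.03 K.
t = 3.495 weeks = 2.11×10^6 s, so t/τ = 0.745.
ΔT(t) = ΔT_eq (1 − e^(−t/τ)) = 1.03 × (1 − e^−0.745) = 0.542 K.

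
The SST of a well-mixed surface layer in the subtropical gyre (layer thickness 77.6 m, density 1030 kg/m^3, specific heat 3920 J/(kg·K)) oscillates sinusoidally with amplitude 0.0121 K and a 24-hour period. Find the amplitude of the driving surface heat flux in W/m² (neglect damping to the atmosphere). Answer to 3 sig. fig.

276

Areal heat capacity C = ρ c_p D = 1030 × 3920 × 77.6 = 3.13×10^8 J/(m²·K).
ω = 2π / 86400 s = 7.27×10^-5 s⁻¹.
Cω = 3.13×10^8 × 7.27×10^-5 = 22800 W/(m²·K).
F₀ = A × Cω = 0.0121 × 22800 = 276 W/m².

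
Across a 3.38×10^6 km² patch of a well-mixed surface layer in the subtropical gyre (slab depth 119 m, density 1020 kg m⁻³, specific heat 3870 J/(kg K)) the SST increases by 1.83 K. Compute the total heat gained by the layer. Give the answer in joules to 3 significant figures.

Areal heat capacity C = ρ c_p D = 1020 × 3870 × 119 = 4.70×10^8 J/(m^2 K).
Heat per unit area: q = C ΔT = 4.70×10^8 × 1.83 = 8.60×10^8 J/m².
Total heat: Q = q × A = 8.60×10^8 × (3.38×10^6 × 10⁶ m²) = 2.91×10^21 J.

2.91×10^21 J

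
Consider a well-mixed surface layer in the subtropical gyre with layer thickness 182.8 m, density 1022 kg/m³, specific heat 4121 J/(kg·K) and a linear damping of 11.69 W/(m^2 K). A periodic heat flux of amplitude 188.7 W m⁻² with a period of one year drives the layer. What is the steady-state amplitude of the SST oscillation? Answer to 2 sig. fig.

Areal heat capacity C = ρ c_p D = 1022 × 4121 × 182.8 = 7.70×10^8 J/(m²·K).
Angular frequency ω = 2π / T = 2π / 3.15×10^7 s = 1.99×10^-7 s⁻¹.
√((Cω)² + λ²) = √((153)² + 11.69²) = 154 W/(m²·K).
Amplitude A = F₀ / √((Cω)²+λ²) = 188.7 / 154 = 1.23 K.

1.2 K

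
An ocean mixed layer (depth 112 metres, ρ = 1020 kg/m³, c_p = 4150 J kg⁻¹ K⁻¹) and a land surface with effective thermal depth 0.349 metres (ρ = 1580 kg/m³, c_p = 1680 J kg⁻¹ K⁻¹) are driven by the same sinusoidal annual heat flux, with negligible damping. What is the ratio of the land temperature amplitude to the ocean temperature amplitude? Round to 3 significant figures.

512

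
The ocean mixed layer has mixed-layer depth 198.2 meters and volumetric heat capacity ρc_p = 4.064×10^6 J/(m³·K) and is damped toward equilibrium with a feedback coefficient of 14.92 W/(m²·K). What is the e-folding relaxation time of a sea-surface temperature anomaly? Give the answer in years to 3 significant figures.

1.71 years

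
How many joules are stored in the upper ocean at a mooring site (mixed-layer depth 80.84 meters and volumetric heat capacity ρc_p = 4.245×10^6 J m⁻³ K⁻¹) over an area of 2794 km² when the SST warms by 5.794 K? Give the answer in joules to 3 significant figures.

5.56×10^18 J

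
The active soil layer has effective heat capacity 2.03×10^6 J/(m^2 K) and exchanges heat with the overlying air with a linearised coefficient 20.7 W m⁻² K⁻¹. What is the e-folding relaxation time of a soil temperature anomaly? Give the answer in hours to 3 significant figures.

Areal heat capacity C = 2.03×10^6 J/(m^2 K) (given).
Relaxation time τ = C / λ = 2.03×10^6 / 20.7 = 98100 s.
In hours: 98100 s / (3600 s/hour) = 27.2 hours.

27.2 hours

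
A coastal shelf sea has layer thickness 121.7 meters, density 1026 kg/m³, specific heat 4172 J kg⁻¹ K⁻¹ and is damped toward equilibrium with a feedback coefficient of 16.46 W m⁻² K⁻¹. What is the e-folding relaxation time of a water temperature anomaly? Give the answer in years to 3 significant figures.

Areal heat capacity C = ρ c_p D = 1026 × 4172 × 121.7 = 5.21×10^8 J m⁻² K⁻¹.
Relaxation time τ = C / λ = 5.21×10^8 / 16.46 = 3.16×10^7 s.
In years: 3.16×10^7 s / (3.156×10^7 s/year) = 1.00 years.

1.00 years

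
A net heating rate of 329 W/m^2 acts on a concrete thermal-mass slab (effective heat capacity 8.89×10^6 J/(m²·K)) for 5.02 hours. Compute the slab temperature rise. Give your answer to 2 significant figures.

Areal heat capacity C = 8.89×10^6 J/(m²·K) (given).
Net heat input Q = F Δt = 329 × (5.02 hours × 3600 s/hour) = 5.95×10^6 J/m².
ΔT = Q / C = 5.95×10^6 / 8.89×10^6 = 0.669 K.

0.67 K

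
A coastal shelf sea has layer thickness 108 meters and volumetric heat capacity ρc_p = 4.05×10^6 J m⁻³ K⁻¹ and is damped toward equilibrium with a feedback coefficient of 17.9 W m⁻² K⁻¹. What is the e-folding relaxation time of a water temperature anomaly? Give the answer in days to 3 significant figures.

Areal heat capacity C = ρc_p × D = 4.05×10^6 × 108 = 4.37×10^8 J m⁻² K⁻¹.
Relaxation time τ = C / λ = 4.37×10^8 / 17.9 = 2.44×10^7 s.
In days: 2.44×10^7 s / (86400 s/day) = 283 days.

283 days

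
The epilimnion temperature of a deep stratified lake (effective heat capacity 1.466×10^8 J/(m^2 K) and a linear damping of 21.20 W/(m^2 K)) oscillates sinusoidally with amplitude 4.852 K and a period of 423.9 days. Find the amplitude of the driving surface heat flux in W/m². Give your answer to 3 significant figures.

160

Areal heat capacity C = 1.466×10^8 J/(m^2 K) (given).
ω = 2π / 3.66×10^7 s = 1.72×10^-7 s⁻¹.
√((Cω)² + λ²) = √((25.1)² + 21.20²) = 32.9 W/(m²·K).
F₀ = A × √((Cω)²+λ²) = 4.852 × 32.9 = 160 W/m².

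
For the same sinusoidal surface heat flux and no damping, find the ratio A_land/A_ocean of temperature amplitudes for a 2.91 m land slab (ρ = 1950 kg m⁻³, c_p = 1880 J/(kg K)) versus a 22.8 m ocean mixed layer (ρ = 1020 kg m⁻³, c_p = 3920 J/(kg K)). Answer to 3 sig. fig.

C_ocean = 1020 × 3920 × 22.8 = 9.12×10^7 J/(m²·K).
C_land = 1950 × 1880 × 2.91 = 1.07×10^7 J/(m²·K).
Undamped amplitude ∝ 1/C, so A_land/A_ocean = C_ocean/C_land = 8.55.

8.55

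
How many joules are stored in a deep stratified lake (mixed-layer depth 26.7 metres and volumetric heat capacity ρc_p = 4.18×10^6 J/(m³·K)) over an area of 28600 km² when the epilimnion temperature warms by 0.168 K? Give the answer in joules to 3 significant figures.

Areal heat capacity C = ρc_p × D = 4.18×10^6 × 26.7 = 1.12×10^8 J/(m^2 K).
Heat per unit area: q = C ΔT = 1.12×10^8 × 0.168 = 1.87×10^7 J/m².
Total heat: Q = q × A = 1.87×10^7 × (28600 × 10⁶ m²) = 5.36×10^17 J.

5.36×10^17 J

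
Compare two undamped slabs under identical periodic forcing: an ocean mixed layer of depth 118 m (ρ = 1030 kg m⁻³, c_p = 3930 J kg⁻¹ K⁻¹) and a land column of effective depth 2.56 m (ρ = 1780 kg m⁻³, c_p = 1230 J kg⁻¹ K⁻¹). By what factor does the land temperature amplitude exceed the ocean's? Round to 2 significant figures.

C_ocean = 1030 × 3930 × 118 = 4.78×10^8 J/(m²·K).
C_land = 1780 × 1230 × 2.56 = 5.60×10^6 J/(m²·K).
Undamped amplitude ∝ 1/C, so A_land/A_ocean = C_ocean/C_land = 85.2.

85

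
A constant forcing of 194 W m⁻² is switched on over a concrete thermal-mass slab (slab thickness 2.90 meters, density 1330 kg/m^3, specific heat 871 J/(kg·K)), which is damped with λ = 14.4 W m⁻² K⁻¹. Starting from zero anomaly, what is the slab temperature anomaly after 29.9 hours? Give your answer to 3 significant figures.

Areal heat capacity C = ρ c_p D = 1330 × 871 × 2.90 = 3.36×10^6 J m⁻² K⁻¹.
τ = C / λ = 3.36×10^6 / 14.4 = 2.33×10^5 s.
Equilibrium anomaly ΔT_eq = F / λ = 194 / 14.4 = 13.5 K.
t = 29.9 hours = 1.08×10^5 s, so t/τ = 0.461.
ΔT(t) = ΔT_eq (1 − e^(−t/τ)) = 13.5 × (1 − e^−0.461) = 4.98 K.

4.98 K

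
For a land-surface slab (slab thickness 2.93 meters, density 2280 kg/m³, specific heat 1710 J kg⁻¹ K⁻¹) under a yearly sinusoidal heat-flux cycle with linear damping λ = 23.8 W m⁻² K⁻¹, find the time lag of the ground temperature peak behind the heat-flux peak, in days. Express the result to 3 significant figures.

Areal heat capacity C = ρ c_p D = 2280 × 1710 × 2.93 = 1.14×10^7 J m⁻² K⁻¹.
ω = 2π / 3.15×10^7 s = 1.99×10^-7 s⁻¹.
Phase lag φ = arctan(Cω/λ) = arctan(2.28/23.8) = 0.0953 rad.
Time lag = φ / ω = 0.0953 / 1.99×10^-7 = 4.79×10^5 s = 5.54 days.

5.54 days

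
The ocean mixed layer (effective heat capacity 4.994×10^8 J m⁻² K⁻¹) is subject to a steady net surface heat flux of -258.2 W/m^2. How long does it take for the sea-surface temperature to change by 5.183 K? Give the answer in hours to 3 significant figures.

Areal heat capacity C = 4.994×10^8 J m⁻² K⁻¹ (given).
Time required: Δt = C ΔT / F = 4.99×10^8 × -5.183 / -258.2 = 1.00×10^7 s.
In hours: 1.00×10^7 s / (3600 s/hour) = 2780 hours.

2780 hours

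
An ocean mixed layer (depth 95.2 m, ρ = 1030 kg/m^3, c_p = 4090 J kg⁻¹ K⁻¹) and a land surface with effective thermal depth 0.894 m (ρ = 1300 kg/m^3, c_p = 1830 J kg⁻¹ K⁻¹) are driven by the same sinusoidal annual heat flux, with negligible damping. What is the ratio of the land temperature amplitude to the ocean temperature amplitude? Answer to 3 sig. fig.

189

C_ocean = 1030 × 4090 × 95.2 = 4.01×10^8 J/(m²·K).
C_land = 1300 × 1830 × 0.894 = 2.13×10^6 J/(m²·K).
Undamped amplitude ∝ 1/C, so A_land/A_ocean = C_ocean/C_land = 189.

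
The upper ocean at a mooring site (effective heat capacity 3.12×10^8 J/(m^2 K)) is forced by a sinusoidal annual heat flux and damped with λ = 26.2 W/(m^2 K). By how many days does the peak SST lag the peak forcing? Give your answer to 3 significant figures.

Areal heat capacity C = 3.12×10^8 J/(m^2 K) (given).
ω = 2π / 3.15×10^7 s = 1.99×10^-7 s⁻¹.
Phase lag φ = arctan(Cω/λ) = arctan(62.2/26.2) = 1.17 rad.
Time lag = φ / ω = 1.17 / 1.99×10^-7 = 5.88×10^6 s = 68.1 days.

68.1 days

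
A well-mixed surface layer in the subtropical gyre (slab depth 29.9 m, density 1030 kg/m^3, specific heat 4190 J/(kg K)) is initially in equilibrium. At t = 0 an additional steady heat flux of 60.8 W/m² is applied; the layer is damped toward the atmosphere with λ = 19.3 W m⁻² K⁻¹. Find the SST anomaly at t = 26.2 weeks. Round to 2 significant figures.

Areal heat capacity C = ρ c_p D = 1030 × 4190 × 29.9 = 1.29×10^8 J/(m^2 K).
τ = C / λ = 1.29×10^8 / 19.3 = 6.69×10^6 s.
Equilibrium anomaly ΔT_eq = F / λ = 60.8 / 19.3 = 3.15 K.
t = 26.2 weeks = 1.58×10^7 s, so t/τ = 2.37.
ΔT(t) = ΔT_eq (1 − e^(−t/τ)) = 3.15 × (1 − e^−2.37) = 2.86 K.

2.9 K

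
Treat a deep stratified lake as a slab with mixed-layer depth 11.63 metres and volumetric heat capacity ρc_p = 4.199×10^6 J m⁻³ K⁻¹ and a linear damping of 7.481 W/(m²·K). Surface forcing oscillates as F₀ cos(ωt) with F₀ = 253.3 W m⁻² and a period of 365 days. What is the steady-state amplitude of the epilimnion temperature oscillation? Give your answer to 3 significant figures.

20.6 K

Areal heat capacity C = ρc_p × D = 4.199×10^6 × 11.63 = 4.88×10^7 J/(m^2 K).
Angular frequency ω = 2π / T = 2π / 3.15×10^7 s = 1.99×10^-7 s⁻¹.
√((Cω)² + λ²) = √((9.73)² + 7.481²) = 12.3 W/(m²·K).
Amplitude A = F₀ / √((Cω)²+λ²) = 253.3 / 12.3 = 20.6 K.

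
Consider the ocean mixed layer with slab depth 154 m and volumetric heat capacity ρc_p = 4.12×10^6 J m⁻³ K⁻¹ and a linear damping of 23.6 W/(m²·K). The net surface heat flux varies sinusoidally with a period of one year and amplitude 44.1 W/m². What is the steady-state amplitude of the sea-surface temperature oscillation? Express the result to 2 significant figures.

0.34 K

Areal heat capacity C = ρc_p × D = 4.12×10^6 × 154 = 6.34×10^8 J/(m^2 K).
Angular frequency ω = 2π / T = 2π / 3.15×10^7 s = 1.99×10^-7 s⁻¹.
√((Cω)² + λ²) = √((126)² + 23.6²) = 129 W/(m²·K).
Amplitude A = F₀ / √((Cω)²+λ²) = 44.1 / 129 = 0.343 K.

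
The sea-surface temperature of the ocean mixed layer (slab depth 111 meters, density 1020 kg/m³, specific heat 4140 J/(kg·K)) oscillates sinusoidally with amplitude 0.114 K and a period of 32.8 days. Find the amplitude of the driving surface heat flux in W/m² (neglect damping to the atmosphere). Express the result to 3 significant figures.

118

Areal heat capacity C = ρ c_p D = 1020 × 4140 × 111 = 4.69×10^8 J m⁻² K⁻¹.
ω = 2π / 2.83×10^6 s = 2.22×10^-6 s⁻¹.
Cω = 4.69×10^8 × 2.22×10^-6 = 1040 W/(m²·K).
F₀ = A × Cω = 0.114 × 1040 = 118 W/m².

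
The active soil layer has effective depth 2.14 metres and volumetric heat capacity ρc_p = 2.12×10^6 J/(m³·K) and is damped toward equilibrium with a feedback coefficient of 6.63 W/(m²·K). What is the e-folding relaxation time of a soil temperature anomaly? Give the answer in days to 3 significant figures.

Areal heat capacity C = ρc_p × D = 2.12×10^6 × 2.14 = 4.54×10^6 J/(m^2 K).
Relaxation time τ = C / λ = 4.54×10^6 / 6.63 = 6.84×10^5 s.
In days: 6.84×10^5 s / (86400 s/day) = 7.92 days.

7.92 days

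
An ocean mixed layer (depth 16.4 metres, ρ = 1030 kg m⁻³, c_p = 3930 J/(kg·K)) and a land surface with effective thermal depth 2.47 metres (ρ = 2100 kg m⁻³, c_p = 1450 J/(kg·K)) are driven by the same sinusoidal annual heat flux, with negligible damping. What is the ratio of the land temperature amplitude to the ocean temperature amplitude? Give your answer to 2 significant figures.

8.8

C_ocean = 1030 × 3930 × 16.4 = 6.64×10^7 J/(m²·K).
C_land = 2100 × 1450 × 2.47 = 7.52×10^6 J/(m²·K).
Undamped amplitude ∝ 1/C, so A_land/A_ocean = C_ocean/C_land = 8.83.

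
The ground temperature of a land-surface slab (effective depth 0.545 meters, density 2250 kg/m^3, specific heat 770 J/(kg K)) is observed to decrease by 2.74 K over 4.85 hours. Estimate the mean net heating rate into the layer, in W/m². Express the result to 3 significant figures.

Areal heat capacity C = ρ c_p D = 2250 × 770 × 0.545 = 9.44×10^5 J/(m^2 K).
Required heat per unit area: Q = C ΔT = 9.44×10^5 × -2.74 = -2.59×10^6 J/m².
Flux F = Q / Δt = -2.59×10^6 / 17500 s = -148 W/m².

-148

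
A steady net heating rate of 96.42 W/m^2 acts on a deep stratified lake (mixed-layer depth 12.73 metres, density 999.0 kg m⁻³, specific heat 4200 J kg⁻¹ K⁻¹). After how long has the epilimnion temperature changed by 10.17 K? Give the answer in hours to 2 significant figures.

1600 hours

Areal heat capacity C = ρ c_p D = 999.0 × 4200 × 12.73 = 5.34×10^7 J/(m^2 K).
Time required: Δt = C ΔT / F = 5.34×10^7 × 10.17 / 96.42 = 5.63×10^6 s.
In hours: 5.63×10^6 s / (3600 s/hour) = 1560 hours.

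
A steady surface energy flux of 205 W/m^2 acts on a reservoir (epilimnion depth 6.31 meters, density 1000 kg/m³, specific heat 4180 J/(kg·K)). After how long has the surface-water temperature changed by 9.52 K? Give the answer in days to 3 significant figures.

14.2 days

Areal heat capacity C = ρ c_p D = 1000 × 4180 × 6.31 = 2.64×10^7 J/(m²·K).
Time required: Δt = C ΔT / F = 2.64×10^7 × 9.52 / 205 = 1.22×10^6 s.
In days: 1.22×10^6 s / (86400 s/day) = 14.2 days.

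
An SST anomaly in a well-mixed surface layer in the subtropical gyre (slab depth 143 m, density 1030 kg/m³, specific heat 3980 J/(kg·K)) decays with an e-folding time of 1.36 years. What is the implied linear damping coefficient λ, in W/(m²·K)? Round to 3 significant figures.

13.7

Areal heat capacity C = ρ c_p D = 1030 × 3980 × 143 = 5.86×10^8 J/(m^2 K).
τ = 1.36 years = 4.29×10^7 s.
λ = C / τ = 5.86×10^8 / 4.29×10^7 = 13.7 W/(m²·K).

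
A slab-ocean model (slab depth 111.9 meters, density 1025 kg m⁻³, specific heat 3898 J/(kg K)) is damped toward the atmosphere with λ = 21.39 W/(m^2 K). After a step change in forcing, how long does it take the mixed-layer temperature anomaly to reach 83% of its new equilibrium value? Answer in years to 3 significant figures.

Areal heat capacity C = ρ c_p D = 1025 × 3898 × 111.9 = 4.47×10^8 J/(m²·K).
τ = C / λ = 4.47×10^8 / 21.39 = 2.09×10^7 s.
Fraction reached: 1 − e^(−t/τ) = 0.83 ⇒ t = −τ ln(1 − 0.83) = τ × 1.77.
t = 3.70×10^7 s = 1.17 years.

1.17 years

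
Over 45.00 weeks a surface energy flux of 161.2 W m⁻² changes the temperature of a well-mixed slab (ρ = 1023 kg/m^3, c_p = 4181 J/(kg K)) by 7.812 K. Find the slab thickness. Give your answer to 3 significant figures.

Heat input Q = F Δt = 161.2 × 2.72×10^7 s = 4.39×10^9 J/m².
Required areal heat capacity C = Q / ΔT = 5.62×10^8 J/(m²·K).
Depth D = C / (ρ c_p) = 5.62×10^8 / (1023 × 4181) = 131 m.

131 m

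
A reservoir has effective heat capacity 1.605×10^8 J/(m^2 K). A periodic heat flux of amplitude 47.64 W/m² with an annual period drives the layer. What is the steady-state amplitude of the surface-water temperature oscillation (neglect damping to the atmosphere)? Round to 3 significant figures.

Areal heat capacity C = 1.605×10^8 J/(m^2 K) (given).
Angular frequency ω = 2π / T = 2π / 3.15×10^7 s = 1.99×10^-7 s⁻¹.
Cω = 1.60×10^8 × 1.99×10^-7 = 32.0 W/(m²·K).
Amplitude A = F₀ / (Cω) = 47.64 / 32.0 = 1.49 K.

1.49 K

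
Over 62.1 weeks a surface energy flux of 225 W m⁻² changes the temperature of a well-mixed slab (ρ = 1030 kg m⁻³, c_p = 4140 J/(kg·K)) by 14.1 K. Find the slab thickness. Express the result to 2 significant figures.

Heat input Q = F Δt = 225 × 3.76×10^7 s = 8.45×10^9 J/m².
Required areal heat capacity C = Q / ΔT = 5.99×10^8 J/(m²·K).
Depth D = C / (ρ c_p) = 5.99×10^8 / (1030 × 4140) = 141 m.

140 m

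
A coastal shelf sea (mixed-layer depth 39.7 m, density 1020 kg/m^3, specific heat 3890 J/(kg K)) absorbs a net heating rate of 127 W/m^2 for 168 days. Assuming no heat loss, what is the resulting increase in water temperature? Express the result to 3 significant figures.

11.7 K

Areal heat capacity C = ρ c_p D = 1020 × 3890 × 39.7 = 1.58×10^8 J/(m^2 K).
Net heat input Q = F Δt = 127 × (168 days × 86400 s/day) = 1.84×10^9 J/m².
ΔT = Q / C = 1.84×10^9 / 1.58×10^8 = 11.7 K.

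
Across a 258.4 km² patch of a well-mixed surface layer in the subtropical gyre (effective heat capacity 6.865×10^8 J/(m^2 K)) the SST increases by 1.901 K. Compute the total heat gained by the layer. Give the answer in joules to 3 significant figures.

Areal heat capacity C = 6.865×10^8 J/(m^2 K) (given).
Heat per unit area: q = C ΔT = 6.86×10^8 × 1.901 = 1.31×10^9 J/m².
Total heat: Q = q × A = 1.31×10^9 × (258.4 × 10⁶ m²) = 3.37×10^17 J.

3.37×10^17 J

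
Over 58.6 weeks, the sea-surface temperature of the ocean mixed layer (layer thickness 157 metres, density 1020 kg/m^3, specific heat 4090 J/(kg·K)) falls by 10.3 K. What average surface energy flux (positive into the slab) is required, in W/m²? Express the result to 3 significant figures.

Areal heat capacity C = ρ c_p D = 1020 × 4090 × 157 = 6.55×10^8 J/(m^2 K).
Required heat per unit area: Q = C ΔT = 6.55×10^8 × -10.3 = -6.75×10^9 J/m².
Flux F = Q / Δt = -6.75×10^9 / 3.54×10^7 s = -190 W/m².

-190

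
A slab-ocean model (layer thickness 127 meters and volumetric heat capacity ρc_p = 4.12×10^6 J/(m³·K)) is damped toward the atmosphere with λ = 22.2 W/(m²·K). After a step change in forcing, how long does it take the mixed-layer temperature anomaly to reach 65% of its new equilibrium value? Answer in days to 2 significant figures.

290 days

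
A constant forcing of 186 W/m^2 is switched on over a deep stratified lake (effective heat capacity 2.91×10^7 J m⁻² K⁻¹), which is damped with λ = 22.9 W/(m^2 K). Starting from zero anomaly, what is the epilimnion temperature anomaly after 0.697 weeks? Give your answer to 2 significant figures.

Areal heat capacity C = 2.91×10^7 J m⁻² K⁻¹ (given).
τ = C / λ = 2.91×10^7 / 22.9 = 1.27×10^6 s.
Equilibrium anomaly ΔT_eq = F / λ = 186 / 22.9 = 8.12 K.
t = 0.697 weeks = 4.22×10^5 s, so t/τ = 0.332.
ΔT(t) = ΔT_eq (1 − e^(−t/τ)) = 8.12 × (1 − e^−0.332) = 2.29 K.

2.3 K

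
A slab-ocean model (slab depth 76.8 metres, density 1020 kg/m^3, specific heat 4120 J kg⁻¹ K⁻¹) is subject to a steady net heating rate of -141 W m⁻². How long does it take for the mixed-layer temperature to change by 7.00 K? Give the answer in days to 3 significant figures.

185 days

Areal heat capacity C = ρ c_p D = 1020 × 4120 × 76.8 = 3.23×10^8 J m⁻² K⁻¹.
Time required: Δt = C ΔT / F = 3.23×10^8 × -7.00 / -141 = 1.60×10^7 s.
In days: 1.60×10^7 s / (86400 s/day) = 185 days.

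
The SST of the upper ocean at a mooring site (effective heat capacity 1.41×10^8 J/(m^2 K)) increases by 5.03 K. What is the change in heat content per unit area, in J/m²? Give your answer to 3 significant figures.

Areal heat capacity C = 1.41×10^8 J/(m^2 K) (given).
ΔQ = C ΔT = 1.41×10^8 × 5.03 = 7.09×10^8 J/m².

7.09×10^8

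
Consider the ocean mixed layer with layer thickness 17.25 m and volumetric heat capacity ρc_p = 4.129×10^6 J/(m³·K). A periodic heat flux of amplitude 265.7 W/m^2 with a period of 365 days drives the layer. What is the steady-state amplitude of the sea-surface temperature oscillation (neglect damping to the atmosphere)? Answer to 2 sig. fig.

19 K

Areal heat capacity C = ρc_p × D = 4.129×10^6 × 17.25 = 7.12×10^7 J/(m²·K).
Angular frequency ω = 2π / T = 2π / 3.15×10^7 s = 1.99×10^-7 s⁻¹.
Cω = 7.12×10^7 × 1.99×10^-7 = 14.2 W/(m²·K).
Amplitude A = F₀ / (Cω) = 265.7 / 14.2 = 18.7 K.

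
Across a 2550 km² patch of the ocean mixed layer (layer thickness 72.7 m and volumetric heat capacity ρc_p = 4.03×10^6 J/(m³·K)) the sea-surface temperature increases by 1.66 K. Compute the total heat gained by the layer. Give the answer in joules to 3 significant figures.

1.24×10^18 J

Areal heat capacity C = ρc_p × D = 4.03×10^6 × 72.7 = 2.93×10^8 J/(m^2 K).
Heat per unit area: q = C ΔT = 2.93×10^8 × 1.66 = 4.86×10^8 J/m².
Total heat: Q = q × A = 4.86×10^8 × (2550 × 10⁶ m²) = 1.24×10^18 J.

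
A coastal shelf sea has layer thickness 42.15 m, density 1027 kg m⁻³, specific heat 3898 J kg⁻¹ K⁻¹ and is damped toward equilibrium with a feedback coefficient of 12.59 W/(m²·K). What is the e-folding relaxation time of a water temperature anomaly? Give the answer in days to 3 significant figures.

155 days

Areal heat capacity C = ρ c_p D = 1027 × 3898 × 42.15 = 1.69×10^8 J/(m²·K).
Relaxation time τ = C / λ = 1.69×10^8 / 12.59 = 1.34×10^7 s.
In days: 1.34×10^7 s / (86400 s/day) = 155 days.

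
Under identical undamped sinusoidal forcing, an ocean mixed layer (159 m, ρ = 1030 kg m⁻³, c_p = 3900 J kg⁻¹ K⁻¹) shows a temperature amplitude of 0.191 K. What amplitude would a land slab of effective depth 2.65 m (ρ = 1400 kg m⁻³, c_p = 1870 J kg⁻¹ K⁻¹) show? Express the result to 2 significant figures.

C_ocean = 6.39×10^8 J/(m²·K); C_land = 6.94×10^6 J/(m²·K).
A ∝ 1/C ⇒ A_land = A_ocean × C_ocean/C_land = 0.191 × 92.1 = 17.6 K.

18 K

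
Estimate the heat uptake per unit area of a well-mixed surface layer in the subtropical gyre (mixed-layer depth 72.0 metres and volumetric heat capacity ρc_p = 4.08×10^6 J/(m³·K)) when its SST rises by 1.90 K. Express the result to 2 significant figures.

Areal heat capacity C = ρc_p × D = 4.08×10^6 × 72.0 = 2.94×10^8 J/(m²·K).
ΔQ = C ΔT = 2.94×10^8 × 1.90 = 5.58×10^8 J/m².

5.6×10^8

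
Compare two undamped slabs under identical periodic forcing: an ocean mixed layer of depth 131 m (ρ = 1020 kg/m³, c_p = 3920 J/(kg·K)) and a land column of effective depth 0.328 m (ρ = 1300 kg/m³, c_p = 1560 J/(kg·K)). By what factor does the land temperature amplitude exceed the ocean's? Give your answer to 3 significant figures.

C_ocean = 1020 × 3920 × 131 = 5.24×10^8 J/(m²·K).
C_land = 1300 × 1560 × 0.328 = 6.65×10^5 J/(m²·K).
Undamped amplitude ∝ 1/C, so A_land/A_ocean = C_ocean/C_land = 787.

787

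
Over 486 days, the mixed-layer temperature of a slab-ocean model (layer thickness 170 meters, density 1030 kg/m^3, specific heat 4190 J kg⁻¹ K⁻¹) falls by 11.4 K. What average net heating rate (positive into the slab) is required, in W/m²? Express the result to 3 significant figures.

-199

Areal heat capacity C = ρ c_p D = 1030 × 4190 × 170 = 7.34×10^8 J m⁻² K⁻¹.
Required heat per unit area: Q = C ΔT = 7.34×10^8 × -11.4 = -8.36×10^9 J/m².
Flux F = Q / Δt = -8.36×10^9 / 4.20×10^7 s = -199 W/m².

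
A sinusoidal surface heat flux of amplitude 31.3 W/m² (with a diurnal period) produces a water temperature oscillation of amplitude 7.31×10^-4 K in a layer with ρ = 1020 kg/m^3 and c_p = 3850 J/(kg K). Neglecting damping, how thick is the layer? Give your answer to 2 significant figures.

ω = 2π / 86400 s = 7.27×10^-5 s⁻¹.
Required C = F₀ / (A ω) = 31.3 / (7.31×10^-4 × 7.27×10^-5) = 5.89×10^8 J/(m²·K).
D = C / (ρ c_p) = 5.89×10^8 / (1020 × 3850) = 150 m.

150 m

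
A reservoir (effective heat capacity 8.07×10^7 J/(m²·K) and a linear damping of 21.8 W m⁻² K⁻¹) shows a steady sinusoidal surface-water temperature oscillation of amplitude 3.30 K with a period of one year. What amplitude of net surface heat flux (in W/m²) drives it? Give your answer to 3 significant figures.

Areal heat capacity C = 8.07×10^7 J/(m²·K) (given).
ω = 2π / 3.15×10^7 s = 1.99×10^-7 s⁻¹.
√((Cω)² + λ²) = √((16.1)² + 21.8²) = 27.1 W/(m²·K).
F₀ = A × √((Cω)²+λ²) = 3.30 × 27.1 = 89.4 W/m².

89.4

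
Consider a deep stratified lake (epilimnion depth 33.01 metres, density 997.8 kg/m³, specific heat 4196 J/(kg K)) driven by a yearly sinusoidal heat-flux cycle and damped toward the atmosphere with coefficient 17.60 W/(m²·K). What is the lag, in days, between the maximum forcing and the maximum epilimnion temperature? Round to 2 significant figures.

58 days

Areal heat capacity C = ρ c_p D = 997.8 × 4196 × 33.01 = 1.38×10^8 J/(m^2 K).
ω = 2π / 3.15×10^7 s = 1.99×10^-7 s⁻¹.
Phase lag φ = arctan(Cω/λ) = arctan(27.5/17.60) = 1.00 rad.
Time lag = φ / ω = 1.00 / 1.99×10^-7 = 5.03×10^6 s = 58.2 days.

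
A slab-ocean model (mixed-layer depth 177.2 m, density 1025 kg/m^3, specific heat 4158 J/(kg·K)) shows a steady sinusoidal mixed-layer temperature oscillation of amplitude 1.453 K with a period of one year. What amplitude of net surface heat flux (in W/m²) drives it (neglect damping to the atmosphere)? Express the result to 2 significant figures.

Areal heat capacity C = ρ c_p D = 1025 × 4158 × 177.2 = 7.55×10^8 J/(m^2 K).
ω = 2π / 3.15×10^7 s = 1.99×10^-7 s⁻¹.
Cω = 7.55×10^8 × 1.99×10^-7 = 150 W/(m²·K).
F₀ = A × Cω = 1.453 × 150 = 219 W/m².

220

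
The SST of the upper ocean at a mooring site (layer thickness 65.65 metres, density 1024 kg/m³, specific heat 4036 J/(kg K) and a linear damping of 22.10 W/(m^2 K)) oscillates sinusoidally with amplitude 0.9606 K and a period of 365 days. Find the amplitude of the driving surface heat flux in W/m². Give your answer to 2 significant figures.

56

Areal heat capacity C = ρ c_p D = 1024 × 4036 × 65.65 = 2.71×10^8 J m⁻² K⁻¹.
ω = 2π / 3.15×10^7 s = 1.99×10^-7 s⁻¹.
√((Cω)² + λ²) = √((54.1)² + 22.10²) = 58.4 W/(m²·K).
F₀ = A × √((Cω)²+λ²) = 0.9606 × 58.4 = 56.1 W/m².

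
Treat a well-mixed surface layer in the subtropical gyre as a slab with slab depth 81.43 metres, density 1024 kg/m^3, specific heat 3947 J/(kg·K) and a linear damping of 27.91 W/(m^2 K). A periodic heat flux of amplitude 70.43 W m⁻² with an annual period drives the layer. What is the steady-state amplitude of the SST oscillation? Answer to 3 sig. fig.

0.988 K

Areal heat capacity C = ρ c_p D = 1024 × 3947 × 81.43 = 3.29×10^8 J/(m²·K).
Angular frequency ω = 2π / T = 2π / 3.15×10^7 s = 1.99×10^-7 s⁻¹.
√((Cω)² + λ²) = √((65.6)² + 27.91²) = 71.3 W/(m²·K).
Amplitude A = F₀ / √((Cω)²+λ²) = 70.43 / 71.3 = 0.988 K.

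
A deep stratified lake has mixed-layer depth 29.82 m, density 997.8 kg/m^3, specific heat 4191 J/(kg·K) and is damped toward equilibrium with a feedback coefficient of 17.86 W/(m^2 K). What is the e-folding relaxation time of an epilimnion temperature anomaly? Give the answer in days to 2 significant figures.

Areal heat capacity C = ρ c_p D = 997.8 × 4191 × 29.82 = 1.25×10^8 J m⁻² K⁻¹.
Relaxation time τ = C / λ = 1.25×10^8 / 17.86 = 6.98×10^6 s.
In days: 6.98×10^6 s / (86400 s/day) = 80.8 days.

81 days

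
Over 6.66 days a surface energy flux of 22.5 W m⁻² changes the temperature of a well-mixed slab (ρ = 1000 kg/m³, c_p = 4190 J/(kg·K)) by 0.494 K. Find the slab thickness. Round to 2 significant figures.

Heat input Q = F Δt = 22.5 × 5.75×10^5 s = 1.29×10^7 J/m².
Required areal heat capacity C = Q / ΔT = 2.62×10^7 J/(m²·K).
Depth D = C / (ρ c_p) = 2.62×10^7 / (1000 × 4190) = 6.26 m.

6.3 m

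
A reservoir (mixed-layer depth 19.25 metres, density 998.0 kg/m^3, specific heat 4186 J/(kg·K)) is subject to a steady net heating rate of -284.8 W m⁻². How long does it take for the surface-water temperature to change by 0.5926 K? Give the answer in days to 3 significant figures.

1.94 days

Areal heat capacity C = ρ c_p D = 998.0 × 4186 × 19.25 = 8.04×10^7 J m⁻² K⁻¹.
Time required: Δt = C ΔT / F = 8.04×10^7 × -0.5926 / -284.8 = 1.67×10^5 s.
In days: 1.67×10^5 s / (86400 s/day) = 1.94 days.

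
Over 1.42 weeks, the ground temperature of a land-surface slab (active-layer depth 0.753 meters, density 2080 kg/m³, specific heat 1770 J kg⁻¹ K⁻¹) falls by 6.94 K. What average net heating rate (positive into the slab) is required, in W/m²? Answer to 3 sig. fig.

Areal heat capacity C = ρ c_p D = 2080 × 1770 × 0.753 = 2.77×10^6 J/(m²·K).
Required heat per unit area: Q = C ΔT = 2.77×10^6 × -6.94 = -1.92×10^7 J/m².
Flux F = Q / Δt = -1.92×10^7 / 8.59×10^5 s = -22.4 W/m².

-22.4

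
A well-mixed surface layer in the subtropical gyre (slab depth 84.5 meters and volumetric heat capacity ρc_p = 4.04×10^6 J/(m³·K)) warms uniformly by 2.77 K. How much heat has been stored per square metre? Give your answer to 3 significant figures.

9.46×10^8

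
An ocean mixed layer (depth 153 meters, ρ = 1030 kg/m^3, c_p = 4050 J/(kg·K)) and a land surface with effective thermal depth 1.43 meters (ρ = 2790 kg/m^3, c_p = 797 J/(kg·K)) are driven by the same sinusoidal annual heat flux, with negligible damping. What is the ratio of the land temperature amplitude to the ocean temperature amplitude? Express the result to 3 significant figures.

201

C_ocean = 1030 × 4050 × 153 = 6.38×10^8 J/(m²·K).
C_land = 2790 × 797 × 1.43 = 3.18×10^6 J/(m²·K).
Undamped amplitude ∝ 1/C, so A_land/A_ocean = C_ocean/C_land = 201.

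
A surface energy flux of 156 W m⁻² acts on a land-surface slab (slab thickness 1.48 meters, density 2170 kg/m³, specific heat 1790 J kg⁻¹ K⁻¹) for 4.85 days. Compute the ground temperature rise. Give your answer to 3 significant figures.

11.4 K

Areal heat capacity C = ρ c_p D = 2170 × 1790 × 1.48 = 5.75×10^6 J/(m^2 K).
Net heat input Q = F Δt = 156 × (4.85 days × 86400 s/day) = 6.54×10^7 J/m².
ΔT = Q / C = 6.54×10^7 / 5.75×10^6 = 11.4 K.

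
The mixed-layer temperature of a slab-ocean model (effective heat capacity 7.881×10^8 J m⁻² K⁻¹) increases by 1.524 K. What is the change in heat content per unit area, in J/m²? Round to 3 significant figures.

1.20×10^9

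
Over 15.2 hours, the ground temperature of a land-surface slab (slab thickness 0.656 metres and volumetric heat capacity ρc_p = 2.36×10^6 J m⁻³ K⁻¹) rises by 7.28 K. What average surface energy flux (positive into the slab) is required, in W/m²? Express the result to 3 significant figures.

Areal heat capacity C = ρc_p × D = 2.36×10^6 × 0.656 = 1.55×10^6 J m⁻² K⁻¹.
Required heat per unit area: Q = C ΔT = 1.55×10^6 × 7.28 = 1.13×10^7 J/m².
Flux F = Q / Δt = 1.13×10^7 / 54700 s = 206 W/m².

206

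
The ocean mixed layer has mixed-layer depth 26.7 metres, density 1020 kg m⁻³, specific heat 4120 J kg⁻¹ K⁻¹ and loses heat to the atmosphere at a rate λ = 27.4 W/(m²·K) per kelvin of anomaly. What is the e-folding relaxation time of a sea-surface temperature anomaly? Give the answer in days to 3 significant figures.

47.4 days

Areal heat capacity C = ρ c_p D = 1020 × 4120 × 26.7 = 1.12×10^8 J/(m^2 K).
Relaxation time τ = C / λ = 1.12×10^8 / 27.4 = 4.10×10^6 s.
In days: 4.10×10^6 s / (86400 s/day) = 47.4 days.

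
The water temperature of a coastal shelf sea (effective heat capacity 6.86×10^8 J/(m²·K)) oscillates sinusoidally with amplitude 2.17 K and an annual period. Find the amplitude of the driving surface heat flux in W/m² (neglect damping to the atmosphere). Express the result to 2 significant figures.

Areal heat capacity C = 6.86×10^8 J/(m²·K) (given).
ω = 2π / 3.15×10^7 s = 1.99×10^-7 s⁻¹.
Cω = 6.86×10^8 × 1.99×10^-7 = 137 W/(m²·K).
F₀ = A × Cω = 2.17 × 137 = 297 W/m².

300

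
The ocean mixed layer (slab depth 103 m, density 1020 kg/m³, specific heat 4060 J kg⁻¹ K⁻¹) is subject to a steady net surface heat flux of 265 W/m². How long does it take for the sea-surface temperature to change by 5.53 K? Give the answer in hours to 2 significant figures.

Areal heat capacity C = ρ c_p D = 1020 × 4060 × 103 = 4.27×10^8 J/(m²·K).
Time required: Δt = C ΔT / F = 4.27×10^8 × 5.53 / 265 = 8.90×10^6 s.
In hours: 8.90×10^6 s / (3600 s/hour) = 2470 hours.

2500 hours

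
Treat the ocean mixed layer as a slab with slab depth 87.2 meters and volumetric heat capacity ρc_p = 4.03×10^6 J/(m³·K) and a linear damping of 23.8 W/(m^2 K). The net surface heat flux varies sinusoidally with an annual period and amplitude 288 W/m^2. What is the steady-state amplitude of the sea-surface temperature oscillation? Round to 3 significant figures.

3.89 K

Areal heat capacity C = ρc_p × D = 4.03×10^6 × 87.2 = 3.51×10^8 J m⁻² K⁻¹.
Angular frequency ω = 2π / T = 2π / 3.15×10^7 s = 1.99×10^-7 s⁻¹.
√((Cω)² + λ²) = √((70.0)² + 23.8²) = 74.0 W/(m²·K).
Amplitude A = F₀ / √((Cω)²+λ²) = 288 / 74.0 = 3.89 K.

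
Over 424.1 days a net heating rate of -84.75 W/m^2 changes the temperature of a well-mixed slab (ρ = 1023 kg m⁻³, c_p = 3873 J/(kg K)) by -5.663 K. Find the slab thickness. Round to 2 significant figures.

140 m

Heat input Q = F Δt = -84.75 × 3.66×10^7 s = -3.11×10^9 J/m².
Required areal heat capacity C = Q / ΔT = 5.48×10^8 J/(m²·K).
Depth D = C / (ρ c_p) = 5.48×10^8 / (1023 × 3873) = 138 m.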